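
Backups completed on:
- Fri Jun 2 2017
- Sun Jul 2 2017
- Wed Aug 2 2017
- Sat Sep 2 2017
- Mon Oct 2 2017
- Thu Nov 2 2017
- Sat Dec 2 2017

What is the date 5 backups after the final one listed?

Gaps: 30, 31, 31, 30, 31, 30 days — not constant. Every event is on the 2nd of the month.
Pattern: the 2nd of each month.
January 2018: Tue Jan 2 2018.
Next: February 2018 → Fri Feb 2 2018.
Next: March 2018 → Fri Mar 2 2018.
April 2018: Mon Apr 2 2018.
Next: May 2018 → Wed May 2 2018.

Wed May 2 2018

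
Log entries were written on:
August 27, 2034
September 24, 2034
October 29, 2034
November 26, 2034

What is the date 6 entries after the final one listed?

Every date is a Sunday; gaps 28, 35, 28 days.
Each is the last Sunday of its month (at least one falls on the 29th or later, ruling out '4th Sunday').
December 2034 ends with Sunday December 31, 2034.
January 2035 ends with Sunday January 28, 2035.
February 2035 ends with Sunday February 25, 2035.
March 2035 ends with Sunday March 25, 2035.
April 2035 ends with Sunday April 29, 2035.
May 2035 ends with Sunday May 27, 2035.

May 27, 2035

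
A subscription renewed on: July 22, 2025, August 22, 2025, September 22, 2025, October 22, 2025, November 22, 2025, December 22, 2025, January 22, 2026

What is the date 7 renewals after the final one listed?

Gaps: 31, 31, 30, 31, 30, 31 days — not constant. Every event is on the 22nd of the month.
Pattern: the 22nd of each month.
February 2026: February 22, 2026.
March 2026: March 22, 2026.
April 2026: April 22, 2026.
May 2026: May 22, 2026.
June 2026: June 22, 2026.
Next: July 2026 → July 22, 2026.
August 2026: August 22, 2026.

August 22, 2026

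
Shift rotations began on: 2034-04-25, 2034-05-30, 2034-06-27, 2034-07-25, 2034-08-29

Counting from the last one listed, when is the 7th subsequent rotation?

Every date is a Tuesday; gaps 35, 28, 28, 35 days.
Each is the last Tuesday of its month (at least one falls on the 29th or later, ruling out '4th Tuesday').
September 2034 ends with Tuesday 2034-09-26.
October 2034 ends with Tuesday 2034-10-31.
November 2034 ends with Tuesday 2034-11-28.
Last Tuesday of December 2034: 2034-12-26.
January 2035 ends with Tuesday 2035-01-30.
February 2035 ends with Tuesday 2035-02-27.
March 2035 ends with Tuesday 2035-03-27.

2035-03-27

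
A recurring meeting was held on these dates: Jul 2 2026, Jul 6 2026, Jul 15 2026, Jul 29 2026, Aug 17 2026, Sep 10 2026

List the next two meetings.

Oct 9 2026, Nov 12 2026

Gaps: 4, 9, 14, 19, 24 days — each gap is 5 larger than the previous one.
Next gap: 29 days. Sep 10 2026 + 29 days = Oct 9 2026.
Next gap: 34 days. Oct 9 2026 + 34 days = Nov 12 2026.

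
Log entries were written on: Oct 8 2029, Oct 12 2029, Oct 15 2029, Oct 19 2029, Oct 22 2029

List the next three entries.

Gaps: 4, 3, 4, 3 days — not constant, but cyclic with period 2.
The events fall on every Monday and Friday.
The following Friday is Oct 26 2029.
The following Monday is Oct 29 2029.
The following Friday is Nov 2 2029.

Oct 26 2029, Oct 29 2029, Nov 2 2029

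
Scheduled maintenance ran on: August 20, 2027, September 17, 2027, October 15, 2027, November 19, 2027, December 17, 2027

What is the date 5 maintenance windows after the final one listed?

Gaps: 28, 28, 35, 28 days — a mix of 28 and 35. Every date is a Friday.
Each is the 3rd Friday of its month.
January 2028 — 3rd Friday is January 21, 2028.
February 2028 — 3rd Friday is February 18, 2028.
3rd Friday of March 2028: March 17, 2028.
3rd Friday of April 2028: April 21, 2028.
3rd Friday of May 2028: May 19, 2028.

May 19, 2028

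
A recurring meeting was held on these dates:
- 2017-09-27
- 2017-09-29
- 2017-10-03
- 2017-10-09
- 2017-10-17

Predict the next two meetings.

The spacing grows by 2 each time: 2, 4, 6, 8 days.
Next gap: 10 days. 2017-10-17 + 10 days = 2017-10-27.
Next gap: 12 days. 2017-10-27 + 12 days = 2017-11-08.

2017-10-27, 2017-11-08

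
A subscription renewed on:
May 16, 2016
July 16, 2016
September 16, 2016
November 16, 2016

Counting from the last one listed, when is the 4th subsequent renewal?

July 16, 2017

Each date is the 16th; the gaps (61, 62, 61) track the month lengths.
The rule is the 16th of every 2 months.
January 2017: January 16, 2017.
Next: March 2017 → March 16, 2017.
May 2017: May 16, 2017.
Next: July 2017 → July 16, 2017.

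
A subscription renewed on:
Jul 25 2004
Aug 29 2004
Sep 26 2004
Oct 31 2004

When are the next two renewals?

Every date is a Sunday; gaps 35, 28, 35 days.
Each is the last Sunday of its month (at least one falls on the 29th or later, ruling out '4th Sunday').
November 2004 ends with Sunday Nov 28 2004.
Last Sunday of December 2004: Dec 26 2004.

Nov 28 2004, Dec 26 2004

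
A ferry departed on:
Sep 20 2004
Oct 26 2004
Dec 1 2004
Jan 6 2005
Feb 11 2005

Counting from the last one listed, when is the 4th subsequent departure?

Jul 5 2005

The spacing is 36, 36, 36, 36 days — always 36 days.
Feb 11 2005 + 36 days = Mar 19 2005.
Mar 19 2005 + 36 days = Apr 24 2005.
Apr 24 2005 + 36 days = May 30 2005.
May 30 2005 + 36 days = Jul 5 2005.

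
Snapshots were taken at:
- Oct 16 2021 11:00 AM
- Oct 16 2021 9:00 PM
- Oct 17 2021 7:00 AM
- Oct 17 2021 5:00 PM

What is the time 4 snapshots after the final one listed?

Oct 19 2021 9:00 AM

Gaps: 10, 10, 10 hours — each event is 10 hours after the previous one.
Oct 17 2021 5:00 PM + 10 h = Oct 18 2021 3:00 AM.
Oct 18 2021 3:00 AM + 10 h = Oct 18 2021 1:00 PM.
Oct 18 2021 1:00 PM + 10 h = Oct 18 2021 11:00 PM.
Oct 18 2021 11:00 PM + 10 h = Oct 19 2021 9:00 AM.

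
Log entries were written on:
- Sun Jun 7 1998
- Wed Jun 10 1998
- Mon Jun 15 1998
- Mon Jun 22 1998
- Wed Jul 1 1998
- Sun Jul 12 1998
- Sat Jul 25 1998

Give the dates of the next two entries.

Sun Aug 9 1998, Wed Aug 26 1998

The spacing grows by 2 each time: 3, 5, 7, 9, 11, 13 days.
Next gap: 15 days. Sat Jul 25 1998 + 15 days = Sun Aug 9 1998.
Next gap: 17 days. Sun Aug 9 1998 + 17 days = Wed Aug 26 1998.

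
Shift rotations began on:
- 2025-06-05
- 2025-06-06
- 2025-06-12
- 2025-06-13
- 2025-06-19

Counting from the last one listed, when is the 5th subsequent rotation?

Every event lands on a Thursday or Friday (gaps cycle 1, 6, 1, 6).
So the schedule is: every Thursday and Friday.
The following Friday is 2025-06-20.
The following Thursday is 2025-06-26.
The following Friday is 2025-06-27.
The following Thursday is 2025-07-03.
Next Friday: 2025-07-04.

2025-07-04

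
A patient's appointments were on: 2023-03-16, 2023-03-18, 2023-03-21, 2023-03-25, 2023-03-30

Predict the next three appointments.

Gaps: 2, 3, 4, 5 days — each gap is 1 larger than the previous one.
Next gap: 6 days. 2023-03-30 + 6 days = 2023-04-05.
Next gap: 7 days. 2023-04-05 + 7 days = 2023-04-12.
Next gap: 8 days. 2023-04-12 + 8 days = 2023-04-20.

2023-04-05, 2023-04-12, 2023-04-20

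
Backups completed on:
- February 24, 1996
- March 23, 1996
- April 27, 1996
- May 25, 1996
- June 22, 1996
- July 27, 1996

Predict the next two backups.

August 24, 1996; September 28, 1996

These are Saturdays at 28- or 35-day spacing (28, 35, 28, 28, 35).
The pattern: 4th Saturday of the month.
4th Saturday of August 1996: August 24, 1996.
4th Saturday of September 1996: September 28, 1996.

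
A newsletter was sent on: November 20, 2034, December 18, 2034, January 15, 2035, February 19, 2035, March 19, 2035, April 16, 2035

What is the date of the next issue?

These are Mondays at 28- or 35-day spacing (28, 28, 35, 28, 28).
The pattern: 3rd Monday of the month.
May 2035 — 3rd Monday is May 21, 2035.

May 21, 2035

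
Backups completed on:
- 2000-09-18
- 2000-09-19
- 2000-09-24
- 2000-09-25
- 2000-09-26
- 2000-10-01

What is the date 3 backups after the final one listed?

2000-10-08

The gap pattern 1, 5, 1, 1, 5 repeats every 3 events.
These are the Mondays, Tuesdays and Sundays of each week.
The following Monday is 2000-10-02.
Next Tuesday: 2000-10-03.
Next Sunday: 2000-10-08.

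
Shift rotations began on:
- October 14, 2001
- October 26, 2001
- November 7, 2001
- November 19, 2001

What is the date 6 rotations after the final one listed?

Every event comes 12 days after the last (12, 12, 12).
November 19, 2001 + 12 days = December 1, 2001.
December 1, 2001 + 12 days = December 13, 2001.
December 13, 2001 + 12 days = December 25, 2001.
December 25, 2001 + 12 days = January 6, 2002.
January 6, 2002 + 12 days = January 18, 2002.
January 18, 2002 + 12 days = January 30, 2002.

January 30, 2002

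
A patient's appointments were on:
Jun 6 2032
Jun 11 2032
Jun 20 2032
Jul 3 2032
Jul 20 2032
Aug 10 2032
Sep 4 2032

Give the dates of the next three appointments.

Oct 3 2032, Nov 5 2032, Dec 12 2032

The spacing grows by 4 each time: 5, 9, 13, 17, 21, 25 days.
Next gap: 29 days. Sep 4 2032 + 29 days = Oct 3 2032.
Next gap: 33 days. Oct 3 2032 + 33 days = Nov 5 2032.
Next gap: 37 days. Nov 5 2032 + 37 days = Dec 12 2032.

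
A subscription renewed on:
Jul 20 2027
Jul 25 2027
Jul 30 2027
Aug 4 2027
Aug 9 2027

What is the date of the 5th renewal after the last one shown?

Gaps between consecutive events: 5, 5, 5, 5 days — a constant 5-day interval.
Aug 9 2027 + 5 days = Aug 14 2027.
Aug 14 2027 + 5 days = Aug 19 2027.
Aug 19 2027 + 5 days = Aug 24 2027.
Aug 24 2027 + 5 days = Aug 29 2027.
Aug 29 2027 + 5 days = Sep 3 2027.

Sep 3 2027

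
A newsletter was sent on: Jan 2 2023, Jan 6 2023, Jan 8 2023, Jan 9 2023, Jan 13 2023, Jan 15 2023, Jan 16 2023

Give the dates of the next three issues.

The gap pattern 4, 2, 1, 4, 2, 1 repeats every 3 events.
These are the Mondays, Fridays and Sundays of each week.
Next Friday: Jan 20 2023.
Next Sunday: Jan 22 2023.
Next Monday: Jan 23 2023.

Jan 20 2023, Jan 22 2023, Jan 23 2023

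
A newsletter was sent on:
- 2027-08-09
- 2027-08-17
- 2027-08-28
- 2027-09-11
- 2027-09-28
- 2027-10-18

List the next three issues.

Intervals are 8, 11, 14, 17, 20 days — an arithmetic progression with common difference 3.
Next gap: 23 days. 2027-10-18 + 23 days = 2027-11-10.
Next gap: 26 days. 2027-11-10 + 26 days = 2027-12-06.
Next gap: 29 days. 2027-12-06 + 29 days = 2028-01-04.

2027-11-10, 2027-12-06, 2028-01-04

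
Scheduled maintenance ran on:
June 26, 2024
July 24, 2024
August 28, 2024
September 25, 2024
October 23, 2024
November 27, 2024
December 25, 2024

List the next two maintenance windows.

January 22, 2025; February 26, 2025

Gaps: 28, 35, 28, 28, 35, 28 days — a mix of 28 and 35. Every date is a Wednesday.
Each is the 4th Wednesday of its month.
January 2025 — 4th Wednesday is January 22, 2025.
4th Wednesday of February 2025: February 26, 2025.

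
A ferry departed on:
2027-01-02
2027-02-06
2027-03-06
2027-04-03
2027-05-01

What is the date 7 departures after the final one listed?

These are Saturdays at 28- or 35-day spacing (35, 28, 28, 28).
The pattern: 1st Saturday of the month.
1st Saturday of June 2027: 2027-06-05.
1st Saturday of July 2027: 2027-07-03.
August 2027 — 1st Saturday is 2027-08-07.
1st Saturday of September 2027: 2027-09-04.
1st Saturday of October 2027: 2027-10-02.
November 2027 — 1st Saturday is 2027-11-06.
1st Saturday of December 2027: 2027-12-04.

2027-12-04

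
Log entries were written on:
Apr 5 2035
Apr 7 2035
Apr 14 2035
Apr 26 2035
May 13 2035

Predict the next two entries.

Gaps: 2, 7, 12, 17 days — each gap is 5 larger than the previous one.
Next gap: 22 days. May 13 2035 + 22 days = Jun 4 2035.
Next gap: 27 days. Jun 4 2035 + 27 days = Jul 1 2035.

Jun 4 2035, Jul 1 2035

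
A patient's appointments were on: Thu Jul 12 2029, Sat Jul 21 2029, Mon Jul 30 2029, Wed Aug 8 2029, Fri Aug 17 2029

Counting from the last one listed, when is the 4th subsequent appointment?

Gaps between consecutive events: 9, 9, 9, 9 days — a constant 9-day interval.
Fri Aug 17 2029 + 9 days = Sun Aug 26 2029.
Sun Aug 26 2029 + 9 days = Tue Sep 4 2029.
Tue Sep 4 2029 + 9 days = Thu Sep 13 2029.
Thu Sep 13 2029 + 9 days = Sat Sep 22 2029.

Sat Sep 22 2029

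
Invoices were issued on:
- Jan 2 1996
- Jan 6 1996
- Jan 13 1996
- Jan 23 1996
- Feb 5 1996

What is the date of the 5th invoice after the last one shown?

May 25 1996

Intervals are 4, 7, 10, 13 days — an arithmetic progression with common difference 3.
Next gap: 16 days. Feb 5 1996 + 16 days = Feb 21 1996.
Next gap: 19 days. Feb 21 1996 + 19 days = Mar 11 1996.
Next gap: 22 days. Mar 11 1996 + 22 days = Apr 2 1996.
Next gap: 25 days. Apr 2 1996 + 25 days = Apr 27 1996.
Next gap: 28 days. Apr 27 1996 + 28 days = May 25 1996.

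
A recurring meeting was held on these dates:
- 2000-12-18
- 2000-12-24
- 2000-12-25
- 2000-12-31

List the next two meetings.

Every event lands on a Monday or Sunday (gaps cycle 6, 1, 6).
So the schedule is: every Monday and Sunday.
The following Monday is 2001-01-01.
The following Sunday is 2001-01-07.

2001-01-01, 2001-01-07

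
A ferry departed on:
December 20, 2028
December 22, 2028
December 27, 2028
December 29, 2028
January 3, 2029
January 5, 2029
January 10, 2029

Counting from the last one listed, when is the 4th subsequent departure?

January 24, 2029

Every event lands on a Wednesday or Friday (gaps cycle 2, 5, 2, 5, 2, 5).
So the schedule is: every Wednesday and Friday.
The following Friday is January 12, 2029.
Next Wednesday: January 17, 2029.
Next Friday: January 19, 2029.
Next Wednesday: January 24, 2029.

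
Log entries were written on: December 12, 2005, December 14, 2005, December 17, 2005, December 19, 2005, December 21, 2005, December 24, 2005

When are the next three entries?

Every event lands on a Monday or Wednesday or Saturday (gaps cycle 2, 3, 2, 2, 3).
So the schedule is: every Monday, Wednesday and Saturday.
Next Monday: December 26, 2005.
The following Wednesday is December 28, 2005.
Next Saturday: December 31, 2005.

December 26, 2005; December 28, 2005; December 31, 2005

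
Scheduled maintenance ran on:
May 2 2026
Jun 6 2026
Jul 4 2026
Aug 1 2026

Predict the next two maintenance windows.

These are Saturdays at 28- or 35-day spacing (35, 28, 28).
The pattern: 1st Saturday of the month.
1st Saturday of September 2026: Sep 5 2026.
1st Saturday of October 2026: Oct 3 2026.

Sep 5 2026, Oct 3 2026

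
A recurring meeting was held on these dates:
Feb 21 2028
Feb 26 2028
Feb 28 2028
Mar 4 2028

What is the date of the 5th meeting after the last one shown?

The gap pattern 5, 2, 5 repeats every 2 events.
These are the Mondays and Saturdays of each week.
Next Monday: Mar 6 2028.
Next Saturday: Mar 11 2028.
The following Monday is Mar 13 2028.
Next Saturday: Mar 18 2028.
Next Monday: Mar 20 2028.

Mar 20 2028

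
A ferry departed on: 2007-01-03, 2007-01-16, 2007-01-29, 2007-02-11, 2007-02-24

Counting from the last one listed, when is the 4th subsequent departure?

2007-04-17

Every event comes 13 days after the last (13, 13, 13, 13).
2007-02-24 + 13 days = 2007-03-09.
2007-03-09 + 13 days = 2007-03-22.
2007-03-22 + 13 days = 2007-04-04.
2007-04-04 + 13 days = 2007-04-17.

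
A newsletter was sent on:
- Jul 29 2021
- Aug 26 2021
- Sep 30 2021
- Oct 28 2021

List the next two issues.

Nov 25 2021, Dec 30 2021

These are Thursdays with 28, 35, 28-day gaps.
Each is the final Thursday of its month — Jul 29 2021 is past the 28th, so '4th Thursday' doesn't fit.
November 2021 ends with Thursday Nov 25 2021.
December 2021 ends with Thursday Dec 30 2021.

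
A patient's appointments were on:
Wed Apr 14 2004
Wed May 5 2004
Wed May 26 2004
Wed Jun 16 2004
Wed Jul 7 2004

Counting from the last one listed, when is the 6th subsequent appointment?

The spacing is 21, 21, 21, 21 days — always 21 days.
Wed Jul 7 2004 + 21 days = Wed Jul 28 2004.
Wed Jul 28 2004 + 21 days = Wed Aug 18 2004.
Wed Aug 18 2004 + 21 days = Wed Sep 8 2004.
Wed Sep 8 2004 + 21 days = Wed Sep 29 2004.
Wed Sep 29 2004 + 21 days = Wed Oct 20 2004.
Wed Oct 20 2004 + 21 days = Wed Nov 10 2004.

Wed Nov 10 2004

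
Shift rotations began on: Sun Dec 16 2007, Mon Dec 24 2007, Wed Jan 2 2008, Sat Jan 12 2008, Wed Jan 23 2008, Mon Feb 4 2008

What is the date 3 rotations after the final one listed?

The spacing grows by 1 each time: 8, 9, 10, 11, 12 days.
Next gap: 13 days. Mon Feb 4 2008 + 13 days = Sun Feb 17 2008.
Next gap: 14 days. Sun Feb 17 2008 + 14 days = Sun Mar 2 2008.
Next gap: 15 days. Sun Mar 2 2008 + 15 days = Mon Mar 17 2008.

Mon Mar 17 2008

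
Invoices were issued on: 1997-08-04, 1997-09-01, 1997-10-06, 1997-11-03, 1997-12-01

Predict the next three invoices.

1998-01-05, 1998-02-02, 1998-03-02

All dates are Mondays, 28, 35, 28, 28 days apart.
Specifically, the 1st Monday of each month.
January 1998 — 1st Monday is 1998-01-05.
February 1998 — 1st Monday is 1998-02-02.
March 1998 — 1st Monday is 1998-03-02.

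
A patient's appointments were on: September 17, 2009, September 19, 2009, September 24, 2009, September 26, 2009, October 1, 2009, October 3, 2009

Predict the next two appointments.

October 8, 2009; October 10, 2009

Gaps: 2, 5, 2, 5, 2 days — not constant, but cyclic with period 2.
The events fall on every Thursday and Saturday.
Next Thursday: October 8, 2009.
Next Saturday: October 10, 2009.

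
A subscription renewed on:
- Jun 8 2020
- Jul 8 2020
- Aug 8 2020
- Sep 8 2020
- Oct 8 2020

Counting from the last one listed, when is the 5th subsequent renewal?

Mar 8 2021

Each date is the 8th; the gaps (30, 31, 31, 30) track the month lengths.
The rule is the 8th of each month.
Next: November 2020 → Nov 8 2020.
December 2020: Dec 8 2020.
Next: January 2021 → Jan 8 2021.
Next: February 2021 → Feb 8 2021.
Next: March 2021 → Mar 8 2021.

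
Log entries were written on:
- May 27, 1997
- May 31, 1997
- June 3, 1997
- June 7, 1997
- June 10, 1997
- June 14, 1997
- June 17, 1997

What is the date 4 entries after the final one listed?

July 1, 1997

The gap pattern 4, 3, 4, 3, 4, 3 repeats every 2 events.
These are the Tuesdays and Saturdays of each week.
Next Saturday: June 21, 1997.
Next Tuesday: June 24, 1997.
Next Saturday: June 28, 1997.
The following Tuesday is July 1, 1997.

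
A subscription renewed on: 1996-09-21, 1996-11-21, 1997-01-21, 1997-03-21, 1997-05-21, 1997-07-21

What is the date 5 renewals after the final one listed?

1998-05-21

The day-of-month is always 21 (61, 61, 59, 61, 61 days between events).
So this recurs on the 21st of every 2 months.
Next: September 1997 → 1997-09-21.
Next: November 1997 → 1997-11-21.
January 1998: 1998-01-21.
Next: March 1998 → 1998-03-21.
Next: May 1998 → 1998-05-21.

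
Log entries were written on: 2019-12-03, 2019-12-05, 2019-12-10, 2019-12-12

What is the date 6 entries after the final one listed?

Gaps: 2, 5, 2 days — not constant, but cyclic with period 2.
The events fall on every Tuesday and Thursday.
Next Tuesday: 2019-12-17.
Next Thursday: 2019-12-19.
The following Tuesday is 2019-12-24.
The following Thursday is 2019-12-26.
Next Tuesday: 2019-12-31.
The following Thursday is 2020-01-02.

2020-01-02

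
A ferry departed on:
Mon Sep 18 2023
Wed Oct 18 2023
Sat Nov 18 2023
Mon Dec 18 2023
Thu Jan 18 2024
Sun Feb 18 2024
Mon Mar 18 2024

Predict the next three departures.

Thu Apr 18 2024, Sat May 18 2024, Tue Jun 18 2024

Each date is the 18th; the gaps (30, 31, 30, 31, 31, 29) track the month lengths.
The rule is the 18th of each month.
April 2024: Thu Apr 18 2024.
May 2024: Sat May 18 2024.
June 2024: Tue Jun 18 2024.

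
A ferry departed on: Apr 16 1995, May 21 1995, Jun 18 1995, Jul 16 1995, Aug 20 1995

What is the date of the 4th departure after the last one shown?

Gaps: 35, 28, 28, 35 days — a mix of 28 and 35. Every date is a Sunday.
Each is the 3rd Sunday of its month.
September 1995 — 3rd Sunday is Sep 17 1995.
October 1995 — 3rd Sunday is Oct 15 1995.
November 1995 — 3rd Sunday is Nov 19 1995.
3rd Sunday of December 1995: Dec 17 1995.

Dec 17 1995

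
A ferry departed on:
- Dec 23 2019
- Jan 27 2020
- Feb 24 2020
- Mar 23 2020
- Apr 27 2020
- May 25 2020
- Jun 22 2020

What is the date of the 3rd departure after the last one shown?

Gaps: 35, 28, 28, 35, 28, 28 days — a mix of 28 and 35. Every date is a Monday.
Each is the 4th Monday of its month.
4th Monday of July 2020: Jul 27 2020.
4th Monday of August 2020: Aug 24 2020.
4th Monday of September 2020: Sep 28 2020.

Sep 28 2020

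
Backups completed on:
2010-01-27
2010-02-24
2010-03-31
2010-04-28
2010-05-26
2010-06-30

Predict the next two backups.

Every date is a Wednesday; gaps 28, 35, 28, 28, 35 days.
Each is the last Wednesday of its month (at least one falls on the 29th or later, ruling out '4th Wednesday').
July 2010 ends with Wednesday 2010-07-28.
Last Wednesday of August 2010: 2010-08-25.

2010-07-28, 2010-08-25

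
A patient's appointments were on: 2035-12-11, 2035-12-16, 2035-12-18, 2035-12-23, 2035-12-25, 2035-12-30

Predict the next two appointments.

Gaps: 5, 2, 5, 2, 5 days — not constant, but cyclic with period 2.
The events fall on every Tuesday and Sunday.
The following Tuesday is 2036-01-01.
The following Sunday is 2036-01-06.

2036-01-01, 2036-01-06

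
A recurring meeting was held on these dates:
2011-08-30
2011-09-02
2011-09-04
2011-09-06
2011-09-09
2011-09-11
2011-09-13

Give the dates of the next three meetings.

Every event lands on a Tuesday or Friday or Sunday (gaps cycle 3, 2, 2, 3, 2, 2).
So the schedule is: every Tuesday, Friday and Sunday.
The following Friday is 2011-09-16.
The following Sunday is 2011-09-18.
The following Tuesday is 2011-09-20.

2011-09-16, 2011-09-18, 2011-09-20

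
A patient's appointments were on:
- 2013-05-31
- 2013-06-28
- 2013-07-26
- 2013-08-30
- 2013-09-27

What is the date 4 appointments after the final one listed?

Every date is a Friday; gaps 28, 28, 35, 28 days.
Each is the last Friday of its month (at least one falls on the 29th or later, ruling out '4th Friday').
October 2013 ends with Friday 2013-10-25.
Last Friday of November 2013: 2013-11-29.
Last Friday of December 2013: 2013-12-27.
Last Friday of January 2014: 2014-01-31.

2014-01-31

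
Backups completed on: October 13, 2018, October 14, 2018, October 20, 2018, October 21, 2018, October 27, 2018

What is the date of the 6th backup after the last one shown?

November 17, 2018

The gap pattern 1, 6, 1, 6 repeats every 2 events.
These are the Saturdays and Sundays of each week.
The following Sunday is October 28, 2018.
The following Saturday is November 3, 2018.
The following Sunday is November 4, 2018.
Next Saturday: November 10, 2018.
Next Sunday: November 11, 2018.
The following Saturday is November 17, 2018.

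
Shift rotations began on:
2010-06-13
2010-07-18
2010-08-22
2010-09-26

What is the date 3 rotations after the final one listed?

Every event comes 35 days after the last (35, 35, 35).
2010-09-26 + 35 days = 2010-10-31.
2010-10-31 + 35 days = 2010-12-05.
2010-12-05 + 35 days = 2011-01-09.

2011-01-09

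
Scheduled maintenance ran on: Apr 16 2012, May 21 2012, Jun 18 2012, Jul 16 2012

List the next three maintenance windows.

All dates are Mondays, 35, 28, 28 days apart.
Specifically, the 3rd Monday of each month.
3rd Monday of August 2012: Aug 20 2012.
September 2012 — 3rd Monday is Sep 17 2012.
3rd Monday of October 2012: Oct 15 2012.

Aug 20 2012, Sep 17 2012, Oct 15 2012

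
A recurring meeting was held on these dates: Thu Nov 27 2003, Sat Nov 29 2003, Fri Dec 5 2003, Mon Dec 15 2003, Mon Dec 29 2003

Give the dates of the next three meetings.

The spacing grows by 4 each time: 2, 6, 10, 14 days.
Next gap: 18 days. Mon Dec 29 2003 + 18 days = Fri Jan 16 2004.
Next gap: 22 days. Fri Jan 16 2004 + 22 days = Sat Feb 7 2004.
Next gap: 26 days. Sat Feb 7 2004 + 26 days = Thu Mar 4 2004.

Fri Jan 16 2004, Sat Feb 7 2004, Thu Mar 4 2004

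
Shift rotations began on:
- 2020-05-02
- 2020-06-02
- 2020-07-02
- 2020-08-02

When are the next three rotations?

2020-09-02, 2020-10-02, 2020-11-02

Gaps: 31, 30, 31 days — not constant. Every event is on the 2nd of the month.
Pattern: the 2nd of each month.
Next: September 2020 → 2020-09-02.
Next: October 2020 → 2020-10-02.
Next: November 2020 → 2020-11-02.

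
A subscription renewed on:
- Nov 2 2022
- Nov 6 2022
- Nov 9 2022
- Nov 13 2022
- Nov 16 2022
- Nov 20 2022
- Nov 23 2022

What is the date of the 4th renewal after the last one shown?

Gaps: 4, 3, 4, 3, 4, 3 days — not constant, but cyclic with period 2.
The events fall on every Wednesday and Sunday.
Next Sunday: Nov 27 2022.
Next Wednesday: Nov 30 2022.
Next Sunday: Dec 4 2022.
The following Wednesday is Dec 7 2022.

Dec 7 2022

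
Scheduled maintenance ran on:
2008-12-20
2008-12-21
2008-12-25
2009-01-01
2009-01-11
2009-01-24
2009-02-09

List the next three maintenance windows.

The spacing grows by 3 each time: 1, 4, 7, 10, 13, 16 days.
Next gap: 19 days. 2009-02-09 + 19 days = 2009-02-28.
Next gap: 22 days. 2009-02-28 + 22 days = 2009-03-22.
Next gap: 25 days. 2009-03-22 + 25 days = 2009-04-16.

2009-02-28, 2009-03-22, 2009-04-16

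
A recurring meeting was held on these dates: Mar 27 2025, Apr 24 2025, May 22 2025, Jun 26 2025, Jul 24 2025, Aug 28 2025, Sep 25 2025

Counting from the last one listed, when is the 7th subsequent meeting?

Gaps: 28, 28, 35, 28, 35, 28 days — a mix of 28 and 35. Every date is a Thursday.
Each is the 4th Thursday of its month.
4th Thursday of October 2025: Oct 23 2025.
4th Thursday of November 2025: Nov 27 2025.
4th Thursday of December 2025: Dec 25 2025.
4th Thursday of January 2026: Jan 22 2026.
4th Thursday of February 2026: Feb 26 2026.
4th Thursday of March 2026: Mar 26 2026.
4th Thursday of April 2026: Apr 23 2026.

Apr 23 2026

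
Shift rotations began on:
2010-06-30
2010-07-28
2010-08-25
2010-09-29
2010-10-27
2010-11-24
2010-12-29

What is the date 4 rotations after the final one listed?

All Wednesdays; the gaps (28, 28, 35, 28, 28, 35) vary with month length.
This is the last Wednesday of each month.
January 2011 ends with Wednesday 2011-01-26.
Last Wednesday of February 2011: 2011-02-23.
March 2011 ends with Wednesday 2011-03-30.
Last Wednesday of April 2011: 2011-04-27.

2011-04-27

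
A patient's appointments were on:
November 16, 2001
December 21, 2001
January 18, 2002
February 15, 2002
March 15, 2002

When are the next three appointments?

These are Fridays at 28- or 35-day spacing (35, 28, 28, 28).
The pattern: 3rd Friday of the month.
3rd Friday of April 2002: April 19, 2002.
3rd Friday of May 2002: May 17, 2002.
3rd Friday of June 2002: June 21, 2002.

April 19, 2002; May 17, 2002; June 21, 2002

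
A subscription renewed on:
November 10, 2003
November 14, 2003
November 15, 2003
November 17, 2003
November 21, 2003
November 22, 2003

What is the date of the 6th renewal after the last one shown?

Every event lands on a Monday or Friday or Saturday (gaps cycle 4, 1, 2, 4, 1).
So the schedule is: every Monday, Friday and Saturday.
Next Monday: November 24, 2003.
Next Friday: November 28, 2003.
The following Saturday is November 29, 2003.
The following Monday is December 1, 2003.
The following Friday is December 5, 2003.
The following Saturday is December 6, 2003.

December 6, 2003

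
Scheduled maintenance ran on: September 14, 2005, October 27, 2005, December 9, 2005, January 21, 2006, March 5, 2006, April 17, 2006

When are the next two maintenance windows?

May 30, 2006; July 12, 2006

The spacing is 43, 43, 43, 43, 43 days — always 43 days.
April 17, 2006 + 43 days = May 30, 2006.
May 30, 2006 + 43 days = July 12, 2006.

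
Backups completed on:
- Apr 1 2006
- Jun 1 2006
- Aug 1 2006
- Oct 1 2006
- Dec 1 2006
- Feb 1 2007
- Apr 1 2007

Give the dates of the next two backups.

Jun 1 2007, Aug 1 2007

Each date is the 1st; the gaps (61, 61, 61, 61, 62, 59) track the month lengths.
The rule is the 1st of every 2 months.
Next: June 2007 → Jun 1 2007.
August 2007: Aug 1 2007.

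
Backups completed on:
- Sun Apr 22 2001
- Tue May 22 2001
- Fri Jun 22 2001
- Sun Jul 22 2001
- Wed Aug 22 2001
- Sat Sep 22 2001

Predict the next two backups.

Gaps: 30, 31, 30, 31, 31 days — not constant. Every event is on the 22nd of the month.
Pattern: the 22nd of each month.
Next: October 2001 → Mon Oct 22 2001.
November 2001: Thu Nov 22 2001.

Mon Oct 22 2001, Thu Nov 22 2001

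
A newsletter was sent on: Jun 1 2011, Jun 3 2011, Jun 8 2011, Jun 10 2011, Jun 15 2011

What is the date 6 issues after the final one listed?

Jul 6 2011

Gaps: 2, 5, 2, 5 days — not constant, but cyclic with period 2.
The events fall on every Wednesday and Friday.
The following Friday is Jun 17 2011.
The following Wednesday is Jun 22 2011.
The following Friday is Jun 24 2011.
The following Wednesday is Jun 29 2011.
The following Friday is Jul 1 2011.
The following Wednesday is Jul 6 2011.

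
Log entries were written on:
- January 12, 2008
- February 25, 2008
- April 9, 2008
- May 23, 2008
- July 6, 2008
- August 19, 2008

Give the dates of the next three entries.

Every event comes 44 days after the last (44, 44, 44, 44, 44).
August 19, 2008 + 44 days = October 2, 2008.
October 2, 2008 + 44 days = November 15, 2008.
November 15, 2008 + 44 days = December 29, 2008.

October 2, 2008; November 15, 2008; December 29, 2008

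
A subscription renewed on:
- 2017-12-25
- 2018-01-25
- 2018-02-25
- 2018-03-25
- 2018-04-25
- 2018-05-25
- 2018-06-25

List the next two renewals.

2018-07-25, 2018-08-25

Each date is the 25th; the gaps (31, 31, 28, 31, 30, 31) track the month lengths.
The rule is the 25th of each month.
Next: July 2018 → 2018-07-25.
August 2018: 2018-08-25.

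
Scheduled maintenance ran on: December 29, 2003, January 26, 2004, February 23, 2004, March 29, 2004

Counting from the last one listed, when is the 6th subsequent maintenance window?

September 27, 2004

All Mondays; the gaps (28, 28, 35) vary with month length.
This is the last Monday of each month.
Last Monday of April 2004: April 26, 2004.
Last Monday of May 2004: May 31, 2004.
Last Monday of June 2004: June 28, 2004.
July 2004 ends with Monday July 26, 2004.
Last Monday of August 2004: August 30, 2004.
September 2004 ends with Monday September 27, 2004.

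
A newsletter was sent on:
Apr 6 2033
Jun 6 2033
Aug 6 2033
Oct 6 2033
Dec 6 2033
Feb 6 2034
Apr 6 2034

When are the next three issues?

Each date is the 6th; the gaps (61, 61, 61, 61, 62, 59) track the month lengths.
The rule is the 6th of every 2 months.
Next: June 2034 → Jun 6 2034.
August 2034: Aug 6 2034.
Next: October 2034 → Oct 6 2034.

Jun 6 2034, Aug 6 2034, Oct 6 2034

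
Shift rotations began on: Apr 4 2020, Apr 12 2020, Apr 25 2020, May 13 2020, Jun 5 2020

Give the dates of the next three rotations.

The spacing grows by 5 each time: 8, 13, 18, 23 days.
Next gap: 28 days. Jun 5 2020 + 28 days = Jul 3 2020.
Next gap: 33 days. Jul 3 2020 + 33 days = Aug 5 2020.
Next gap: 38 days. Aug 5 2020 + 38 days = Sep 12 2020.

Jul 3 2020, Aug 5 2020, Sep 12 2020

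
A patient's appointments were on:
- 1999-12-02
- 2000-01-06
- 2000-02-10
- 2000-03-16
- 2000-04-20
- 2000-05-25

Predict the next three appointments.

2000-06-29, 2000-08-03, 2000-09-07

Gaps between consecutive events: 35, 35, 35, 35, 35 days — a constant 35-day interval.
2000-05-25 + 35 days = 2000-06-29.
2000-06-29 + 35 days = 2000-08-03.
2000-08-03 + 35 days = 2000-09-07.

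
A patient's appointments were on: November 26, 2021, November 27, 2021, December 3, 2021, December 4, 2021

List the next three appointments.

December 10, 2021; December 11, 2021; December 17, 2021

Gaps: 1, 6, 1 days — not constant, but cyclic with period 2.
The events fall on every Friday and Saturday.
The following Friday is December 10, 2021.
Next Saturday: December 11, 2021.
The following Friday is December 17, 2021.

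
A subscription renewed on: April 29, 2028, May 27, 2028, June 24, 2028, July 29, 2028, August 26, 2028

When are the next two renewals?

September 30, 2028; October 28, 2028

All Saturdays; the gaps (28, 28, 35, 28) vary with month length.
This is the last Saturday of each month.
Last Saturday of September 2028: September 30, 2028.
October 2028 ends with Saturday October 28, 2028.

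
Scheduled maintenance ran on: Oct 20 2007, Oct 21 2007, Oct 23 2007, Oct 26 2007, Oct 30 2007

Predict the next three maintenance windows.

Gaps: 1, 2, 3, 4 days — each gap is 1 larger than the previous one.
Next gap: 5 days. Oct 30 2007 + 5 days = Nov 4 2007.
Next gap: 6 days. Nov 4 2007 + 6 days = Nov 10 2007.
Next gap: 7 days. Nov 10 2007 + 7 days = Nov 17 2007.

Nov 4 2007, Nov 10 2007, Nov 17 2007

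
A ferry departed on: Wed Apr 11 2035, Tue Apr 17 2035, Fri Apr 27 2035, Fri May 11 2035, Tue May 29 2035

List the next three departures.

Gaps: 6, 10, 14, 18 days — each gap is 4 larger than the previous one.
Next gap: 22 days. Tue May 29 2035 + 22 days = Wed Jun 20 2035.
Next gap: 26 days. Wed Jun 20 2035 + 26 days = Mon Jul 16 2035.
Next gap: 30 days. Mon Jul 16 2035 + 30 days = Wed Aug 15 2035.

Wed Jun 20 2035, Mon Jul 16 2035, Wed Aug 15 2035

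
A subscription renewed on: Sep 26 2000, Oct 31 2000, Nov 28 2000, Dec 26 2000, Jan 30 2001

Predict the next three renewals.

Feb 27 2001, Mar 27 2001, Apr 24 2001

All Tuesdays; the gaps (35, 28, 28, 35) vary with month length.
This is the last Tuesday of each month.
February 2001 ends with Tuesday Feb 27 2001.
Last Tuesday of March 2001: Mar 27 2001.
Last Tuesday of April 2001: Apr 24 2001.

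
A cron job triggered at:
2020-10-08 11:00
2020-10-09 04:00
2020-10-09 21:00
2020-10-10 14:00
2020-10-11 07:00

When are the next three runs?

Spacing: 17, 17, 17, 17 h — constant 17 h.
2020-10-11 07:00 + 17 h = 2020-10-12 00:00.
2020-10-12 00:00 + 17 h = 2020-10-12 17:00.
2020-10-12 17:00 + 17 h = 2020-10-13 10:00.

2020-10-12 00:00, 2020-10-12 17:00, 2020-10-13 10:00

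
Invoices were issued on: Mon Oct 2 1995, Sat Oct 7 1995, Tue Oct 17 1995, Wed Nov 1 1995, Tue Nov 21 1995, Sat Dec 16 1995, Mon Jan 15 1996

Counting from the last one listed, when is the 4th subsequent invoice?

The spacing grows by 5 each time: 5, 10, 15, 20, 25, 30 days.
Next gap: 35 days. Mon Jan 15 1996 + 35 days = Mon Feb 19 1996.
Next gap: 40 days. Mon Feb 19 1996 + 40 days = Sat Mar 30 1996.
Next gap: 45 days. Sat Mar 30 1996 + 45 days = Tue May 14 1996.
Next gap: 50 days. Tue May 14 1996 + 50 days = Wed Jul 3 1996.

Wed Jul 3 1996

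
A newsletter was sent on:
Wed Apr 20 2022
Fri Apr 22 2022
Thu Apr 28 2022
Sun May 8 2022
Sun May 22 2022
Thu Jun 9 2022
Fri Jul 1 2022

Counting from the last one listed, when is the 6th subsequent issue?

Thu Feb 2 2023

Intervals are 2, 6, 10, 14, 18, 22 days — an arithmetic progression with common difference 4.
Next gap: 26 days. Fri Jul 1 2022 + 26 days = Wed Jul 27 2022.
Next gap: 30 days. Wed Jul 27 2022 + 30 days = Fri Aug 26 2022.
Next gap: 34 days. Fri Aug 26 2022 + 34 days = Thu Sep 29 2022.
Next gap: 38 days. Thu Sep 29 2022 + 38 days = Sun Nov 6 2022.
Next gap: 42 days. Sun Nov 6 2022 + 42 days = Sun Dec 18 2022.
Next gap: 46 days. Sun Dec 18 2022 + 46 days = Thu Feb 2 2023.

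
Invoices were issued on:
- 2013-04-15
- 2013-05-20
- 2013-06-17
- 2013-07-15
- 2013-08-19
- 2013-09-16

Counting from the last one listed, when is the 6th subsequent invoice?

2014-03-17

All dates are Mondays, 35, 28, 28, 35, 28 days apart.
Specifically, the 3rd Monday of each month.
October 2013 — 3rd Monday is 2013-10-21.
November 2013 — 3rd Monday is 2013-11-18.
3rd Monday of December 2013: 2013-12-16.
January 2014 — 3rd Monday is 2014-01-20.
3rd Monday of February 2014: 2014-02-17.
March 2014 — 3rd Monday is 2014-03-17.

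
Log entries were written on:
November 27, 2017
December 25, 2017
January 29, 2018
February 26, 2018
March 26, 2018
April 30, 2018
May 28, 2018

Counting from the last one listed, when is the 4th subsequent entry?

These are Mondays with 28, 35, 28, 28, 35, 28-day gaps.
Each is the final Monday of its month — January 29, 2018 is past the 28th, so '4th Monday' doesn't fit.
Last Monday of June 2018: June 25, 2018.
Last Monday of July 2018: July 30, 2018.
August 2018 ends with Monday August 27, 2018.
Last Monday of September 2018: September 24, 2018.

September 24, 2018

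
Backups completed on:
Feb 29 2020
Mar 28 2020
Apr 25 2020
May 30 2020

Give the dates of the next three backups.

Jun 27 2020, Jul 25 2020, Aug 29 2020

All Saturdays; the gaps (28, 28, 35) vary with month length.
This is the last Saturday of each month.
June 2020 ends with Saturday Jun 27 2020.
Last Saturday of July 2020: Jul 25 2020.
Last Saturday of August 2020: Aug 29 2020.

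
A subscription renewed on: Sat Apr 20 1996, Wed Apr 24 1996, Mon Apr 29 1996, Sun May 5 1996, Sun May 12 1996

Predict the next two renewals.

Gaps: 4, 5, 6, 7 days — each gap is 1 larger than the previous one.
Next gap: 8 days. Sun May 12 1996 + 8 days = Mon May 20 1996.
Next gap: 9 days. Mon May 20 1996 + 9 days = Wed May 29 1996.

Mon May 20 1996, Wed May 29 1996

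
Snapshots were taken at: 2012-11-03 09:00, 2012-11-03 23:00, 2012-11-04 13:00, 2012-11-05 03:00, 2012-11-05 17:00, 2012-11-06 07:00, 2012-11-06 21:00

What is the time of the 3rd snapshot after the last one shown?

2012-11-08 15:00

The interval is a steady 14 hours (14, 14, 14, 14, 14, 14).
2012-11-06 21:00 + 14 h = 2012-11-07 11:00.
2012-11-07 11:00 + 14 h = 2012-11-08 01:00.
2012-11-08 01:00 + 14 h = 2012-11-08 15:00.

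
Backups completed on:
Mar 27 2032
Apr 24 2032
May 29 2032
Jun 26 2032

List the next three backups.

Jul 31 2032, Aug 28 2032, Sep 25 2032

All Saturdays; the gaps (28, 35, 28) vary with month length.
This is the last Saturday of each month.
Last Saturday of July 2032: Jul 31 2032.
Last Saturday of August 2032: Aug 28 2032.
Last Saturday of September 2032: Sep 25 2032.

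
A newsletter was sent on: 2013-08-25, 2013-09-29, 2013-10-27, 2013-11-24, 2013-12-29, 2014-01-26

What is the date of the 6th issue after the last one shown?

2014-07-27

These are Sundays with 35, 28, 28, 35, 28-day gaps.
Each is the final Sunday of its month — 2013-09-29 is past the 28th, so '4th Sunday' doesn't fit.
February 2014 ends with Sunday 2014-02-23.
Last Sunday of March 2014: 2014-03-30.
Last Sunday of April 2014: 2014-04-27.
Last Sunday of May 2014: 2014-05-25.
June 2014 ends with Sunday 2014-06-29.
Last Sunday of July 2014: 2014-07-27.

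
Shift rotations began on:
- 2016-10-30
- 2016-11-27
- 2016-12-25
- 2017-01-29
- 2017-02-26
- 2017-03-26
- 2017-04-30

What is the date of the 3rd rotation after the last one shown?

2017-07-30

All Sundays; the gaps (28, 28, 35, 28, 28, 35) vary with month length.
This is the last Sunday of each month.
Last Sunday of May 2017: 2017-05-28.
June 2017 ends with Sunday 2017-06-25.
Last Sunday of July 2017: 2017-07-30.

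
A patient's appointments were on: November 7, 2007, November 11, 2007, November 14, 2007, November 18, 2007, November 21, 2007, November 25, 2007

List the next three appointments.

November 28, 2007; December 2, 2007; December 5, 2007

The gap pattern 4, 3, 4, 3, 4 repeats every 2 events.
These are the Wednesdays and Sundays of each week.
Next Wednesday: November 28, 2007.
Next Sunday: December 2, 2007.
The following Wednesday is December 5, 2007.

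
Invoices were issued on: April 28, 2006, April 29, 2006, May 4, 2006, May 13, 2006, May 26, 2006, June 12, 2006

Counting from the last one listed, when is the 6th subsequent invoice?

The spacing grows by 4 each time: 1, 5, 9, 13, 17 days.
Next gap: 21 days. June 12, 2006 + 21 days = July 3, 2006.
Next gap: 25 days. July 3, 2006 + 25 days = July 28, 2006.
Next gap: 29 days. July 28, 2006 + 29 days = August 26, 2006.
Next gap: 33 days. August 26, 2006 + 33 days = September 28, 2006.
Next gap: 37 days. September 28, 2006 + 37 days = November 4, 2006.
Next gap: 41 days. November 4, 2006 + 41 days = December 15, 2006.

December 15, 2006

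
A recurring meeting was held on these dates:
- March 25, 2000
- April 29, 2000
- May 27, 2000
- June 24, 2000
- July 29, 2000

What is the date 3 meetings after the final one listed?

October 28, 2000

Every date is a Saturday; gaps 35, 28, 28, 35 days.
Each is the last Saturday of its month (at least one falls on the 29th or later, ruling out '4th Saturday').
August 2000 ends with Saturday August 26, 2000.
September 2000 ends with Saturday September 30, 2000.
Last Saturday of October 2000: October 28, 2000.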